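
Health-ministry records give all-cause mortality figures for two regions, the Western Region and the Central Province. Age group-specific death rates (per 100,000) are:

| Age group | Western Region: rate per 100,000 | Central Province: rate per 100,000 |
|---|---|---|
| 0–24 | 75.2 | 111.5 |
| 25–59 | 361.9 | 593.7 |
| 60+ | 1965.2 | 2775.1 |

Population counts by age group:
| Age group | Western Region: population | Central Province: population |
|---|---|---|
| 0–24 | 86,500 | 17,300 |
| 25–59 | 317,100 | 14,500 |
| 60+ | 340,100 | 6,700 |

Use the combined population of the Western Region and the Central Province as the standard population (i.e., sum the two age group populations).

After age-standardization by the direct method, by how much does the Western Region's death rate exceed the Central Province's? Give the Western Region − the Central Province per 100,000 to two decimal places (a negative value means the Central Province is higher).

Combined standard total = 782,200; weights = 0.1327, 0.4239, 0.4434.
The Western Region: 0.1327×75.2 + 0.4239×361.9 + 0.4434×1965.2 = 1034.7010 per 100,000.
The Central Province: 0.1327×111.5 + 0.4239×593.7 + 0.4434×2775.1 = 1496.8669 per 100,000.
Difference = 1034.7010 − 1496.8669 = -462.1659.

-462.17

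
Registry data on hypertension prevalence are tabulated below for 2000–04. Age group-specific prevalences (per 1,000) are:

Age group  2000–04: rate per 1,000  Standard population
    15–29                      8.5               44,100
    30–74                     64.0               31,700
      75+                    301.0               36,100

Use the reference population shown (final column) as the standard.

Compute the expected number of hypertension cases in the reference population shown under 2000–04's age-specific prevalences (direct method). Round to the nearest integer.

Expected hypertension cases = Σ (standard pop × age-specific rate ÷ 1,000)
= 44,100×8.5/1,000 + 31,700×64.0/1,000 + 36,100×301.0/1,000
= 374.85 + 2028.80 + 10866.10 = 13269.75.

13270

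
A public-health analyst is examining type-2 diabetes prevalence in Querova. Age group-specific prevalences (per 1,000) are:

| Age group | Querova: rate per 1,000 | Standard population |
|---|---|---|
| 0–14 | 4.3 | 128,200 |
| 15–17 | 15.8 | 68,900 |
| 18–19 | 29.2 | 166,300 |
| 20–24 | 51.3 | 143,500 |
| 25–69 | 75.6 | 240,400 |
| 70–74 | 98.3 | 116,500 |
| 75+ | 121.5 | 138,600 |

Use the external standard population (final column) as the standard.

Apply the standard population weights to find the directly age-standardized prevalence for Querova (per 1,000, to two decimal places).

60.18

Standard total = 1,002,400; weights = 0.1279, 0.0687, 0.1659, 0.1432, 0.2398, 0.1162, 0.1383.
Standardized rate: 0.1279×4.3 + 0.0687×15.8 + 0.1659×29.2 + 0.1432×51.3 + 0.2398×75.6 + 0.1162×98.3 + 0.1383×121.5 = 60.1791 per 1,000.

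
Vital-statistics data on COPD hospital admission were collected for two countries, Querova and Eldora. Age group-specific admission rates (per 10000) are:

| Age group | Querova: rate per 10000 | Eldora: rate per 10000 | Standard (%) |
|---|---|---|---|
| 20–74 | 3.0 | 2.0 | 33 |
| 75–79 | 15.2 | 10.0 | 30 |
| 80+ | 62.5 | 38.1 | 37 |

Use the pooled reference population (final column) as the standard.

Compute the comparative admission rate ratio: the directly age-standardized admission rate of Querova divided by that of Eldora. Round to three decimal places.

Standard weights: 0.33, 0.30, 0.37.
Querova: 0.3300×3.0 + 0.3000×15.2 + 0.3700×62.5 = 28.6750 per 10000.
Eldora: 0.3300×2.0 + 0.3000×10.0 + 0.3700×38.1 = 17.7570 per 10000.
Ratio = 28.6750 ÷ 17.7570 = 1.61486.

1.615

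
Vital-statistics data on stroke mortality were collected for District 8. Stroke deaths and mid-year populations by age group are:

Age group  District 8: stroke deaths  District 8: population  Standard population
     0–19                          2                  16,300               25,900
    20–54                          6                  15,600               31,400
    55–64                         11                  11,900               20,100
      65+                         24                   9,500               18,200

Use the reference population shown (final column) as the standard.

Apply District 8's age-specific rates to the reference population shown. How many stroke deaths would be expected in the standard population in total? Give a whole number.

Age-specific rates per 100,000 for District 8: 12.27, 38.46, 92.44, 252.63.
Expected stroke deaths = Σ (standard pop × age-specific rate ÷ 100,000)
= 25,900×12.27/100,000 + 31,400×38.46/100,000 + 20,100×92.44/100,000 + 18,200×252.63/100,000
= 3.18 + 12.08 + 18.58 + 45.98 = 79.81.

80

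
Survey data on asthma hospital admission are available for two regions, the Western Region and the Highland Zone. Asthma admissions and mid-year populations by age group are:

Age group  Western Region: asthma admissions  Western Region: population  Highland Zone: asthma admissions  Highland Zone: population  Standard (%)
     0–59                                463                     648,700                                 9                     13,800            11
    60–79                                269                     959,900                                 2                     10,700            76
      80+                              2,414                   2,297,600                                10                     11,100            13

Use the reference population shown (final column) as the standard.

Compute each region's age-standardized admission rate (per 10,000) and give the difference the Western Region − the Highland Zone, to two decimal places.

Age-specific rates per 10,000 for the Western Region: 7.14, 2.80, 10.51.
For the Highland Zone: 6.52, 1.87, 9.01.
Standard weights: 0.11, 0.76, 0.13.
The Western Region: 0.1100×7.14 + 0.7600×2.80 + 0.1300×10.51 = 4.2808 per 10,000.
The Highland Zone: 0.1100×6.52 + 0.7600×1.87 + 0.1300×9.01 = 3.3091 per 10,000.
Difference = 4.2808 − 3.3091 = 0.9717.

0.97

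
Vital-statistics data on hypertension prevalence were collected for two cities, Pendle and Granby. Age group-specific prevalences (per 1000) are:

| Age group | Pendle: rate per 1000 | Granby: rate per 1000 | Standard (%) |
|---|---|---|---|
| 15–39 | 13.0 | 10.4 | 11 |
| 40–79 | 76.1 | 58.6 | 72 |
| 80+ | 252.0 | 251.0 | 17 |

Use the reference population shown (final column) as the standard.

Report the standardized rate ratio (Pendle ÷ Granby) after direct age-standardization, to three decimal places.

Standard weights: 0.11, 0.72, 0.17.
Pendle: 0.1100×13.0 + 0.7200×76.1 + 0.1700×252.0 = 99.0620 per 1000.
Granby: 0.1100×10.4 + 0.7200×58.6 + 0.1700×251.0 = 86.0060 per 1000.
Ratio = 99.0620 ÷ 86.0060 = 1.15180.

1.152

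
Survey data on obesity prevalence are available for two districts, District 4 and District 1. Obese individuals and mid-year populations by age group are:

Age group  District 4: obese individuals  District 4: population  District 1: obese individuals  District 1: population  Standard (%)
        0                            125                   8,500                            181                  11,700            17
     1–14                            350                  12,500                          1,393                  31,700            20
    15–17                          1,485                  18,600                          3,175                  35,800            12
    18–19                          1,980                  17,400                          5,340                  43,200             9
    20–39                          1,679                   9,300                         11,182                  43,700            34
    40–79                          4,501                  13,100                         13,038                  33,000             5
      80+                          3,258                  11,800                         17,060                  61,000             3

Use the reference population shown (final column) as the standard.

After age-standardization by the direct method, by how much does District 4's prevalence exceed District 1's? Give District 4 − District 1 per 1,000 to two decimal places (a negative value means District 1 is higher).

-33.56

Age-specific rates per 1,000 for District 4: 14.706, 28.000, 79.839, 113.793, 180.538, 343.588, 276.102.
For District 1: 15.470, 43.943, 88.687, 123.611, 255.881, 395.091, 279.672.
Standard weights: 0.17, 0.20, 0.12, 0.09, 0.34, 0.05, 0.03.
District 4: 0.1700×14.706 + 0.2000×28.000 + 0.1200×79.839 + 0.0900×113.793 + 0.3400×180.538 + 0.0500×343.588 + 0.0300×276.102 = 114.7673 per 1,000.
District 1: 0.1700×15.470 + 0.2000×43.943 + 0.1200×88.687 + 0.0900×123.611 + 0.3400×255.881 + 0.0500×395.091 + 0.0300×279.672 = 148.3303 per 1,000.
Difference = 114.7673 − 148.3303 = -33.5630.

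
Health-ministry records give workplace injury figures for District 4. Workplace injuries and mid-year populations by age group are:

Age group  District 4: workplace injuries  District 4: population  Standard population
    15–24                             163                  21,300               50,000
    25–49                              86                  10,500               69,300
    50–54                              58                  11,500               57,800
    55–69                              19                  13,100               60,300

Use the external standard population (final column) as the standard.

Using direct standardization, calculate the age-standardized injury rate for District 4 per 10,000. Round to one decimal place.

56.0

Age-specific rates per 10,000 for District 4: 76.53, 81.90, 50.43, 14.50.
Standard total = 237,400; weights = 0.2106, 0.2919, 0.2435, 0.2540.
Standardized rate: 0.2106×76.53 + 0.2919×81.90 + 0.2435×50.43 + 0.2540×14.50 = 55.9899 per 10,000.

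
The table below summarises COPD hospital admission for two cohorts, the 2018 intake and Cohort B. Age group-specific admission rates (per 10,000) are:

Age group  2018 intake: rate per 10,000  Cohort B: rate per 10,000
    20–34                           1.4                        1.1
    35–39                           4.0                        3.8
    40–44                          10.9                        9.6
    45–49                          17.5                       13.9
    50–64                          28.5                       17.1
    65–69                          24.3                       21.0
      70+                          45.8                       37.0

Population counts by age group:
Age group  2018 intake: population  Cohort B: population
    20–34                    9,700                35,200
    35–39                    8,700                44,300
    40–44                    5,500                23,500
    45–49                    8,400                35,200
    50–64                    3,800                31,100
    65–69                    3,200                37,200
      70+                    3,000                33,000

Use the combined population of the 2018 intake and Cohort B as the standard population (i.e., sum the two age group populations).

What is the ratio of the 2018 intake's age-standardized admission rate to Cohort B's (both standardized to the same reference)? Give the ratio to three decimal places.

1.273

Combined standard total = 281,800; weights = 0.1593, 0.1881, 0.1029, 0.1547, 0.1238, 0.1434, 0.1278.
The 2018 intake: 0.1593×1.4 + 0.1881×4.0 + 0.1029×10.9 + 0.1547×17.5 + 0.1238×28.5 + 0.1434×24.3 + 0.1278×45.8 = 17.6690 per 10,000.
Cohort B: 0.1593×1.1 + 0.1881×3.8 + 0.1029×9.6 + 0.1547×13.9 + 0.1238×17.1 + 0.1434×21.0 + 0.1278×37.0 = 13.8837 per 10,000.
Ratio = 17.6690 ÷ 13.8837 = 1.27265.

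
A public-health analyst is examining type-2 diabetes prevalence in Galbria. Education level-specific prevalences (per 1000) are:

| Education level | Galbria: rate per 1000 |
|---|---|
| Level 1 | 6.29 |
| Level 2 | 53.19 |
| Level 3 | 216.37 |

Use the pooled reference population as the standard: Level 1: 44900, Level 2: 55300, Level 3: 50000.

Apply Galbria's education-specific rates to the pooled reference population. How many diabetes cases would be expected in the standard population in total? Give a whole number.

14042

Expected diabetes cases = Σ (standard pop × education-specific rate ÷ 1000)
= 44900×6.29/1000 + 55300×53.19/1000 + 50000×216.37/1000
= 282.42 + 2941.41 + 10818.50 = 14042.33.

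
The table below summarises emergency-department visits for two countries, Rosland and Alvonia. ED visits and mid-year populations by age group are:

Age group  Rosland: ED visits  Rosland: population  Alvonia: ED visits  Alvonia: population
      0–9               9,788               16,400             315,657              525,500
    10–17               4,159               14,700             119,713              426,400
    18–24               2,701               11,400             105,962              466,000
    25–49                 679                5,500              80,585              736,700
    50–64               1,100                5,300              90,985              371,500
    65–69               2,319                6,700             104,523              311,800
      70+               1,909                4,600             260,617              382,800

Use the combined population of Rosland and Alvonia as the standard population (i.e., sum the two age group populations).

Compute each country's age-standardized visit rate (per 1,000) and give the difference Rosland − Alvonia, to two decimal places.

Age-specific rates per 1,000 for Rosland: 596.829, 282.925, 236.930, 123.455, 207.547, 346.119, 415.000.
For Alvonia: 600.679, 280.753, 227.386, 109.386, 244.913, 335.225, 680.818.
Combined standard total = 3,285,300; weights = 0.1649, 0.1343, 0.1453, 0.2259, 0.1147, 0.0969, 0.1179.
Rosland: 0.1649×596.829 + 0.1343×282.925 + 0.1453×236.930 + 0.2259×123.455 + 0.1147×207.547 + 0.0969×346.119 + 0.1179×415.000 = 305.0474 per 1,000.
Alvonia: 0.1649×600.679 + 0.1343×280.753 + 0.1453×227.386 + 0.2259×109.386 + 0.1147×244.913 + 0.0969×335.225 + 0.1179×680.818 = 335.4001 per 1,000.
Difference = 305.0474 − 335.4001 = -30.3527.

-30.35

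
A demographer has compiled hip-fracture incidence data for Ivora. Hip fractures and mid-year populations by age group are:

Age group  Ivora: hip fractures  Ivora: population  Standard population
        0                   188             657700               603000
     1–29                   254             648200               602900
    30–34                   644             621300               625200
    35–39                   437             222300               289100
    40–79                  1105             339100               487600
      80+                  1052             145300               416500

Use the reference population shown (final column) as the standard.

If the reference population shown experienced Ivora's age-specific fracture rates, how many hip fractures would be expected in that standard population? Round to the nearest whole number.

6229

Age-specific rates per 100000 for Ivora: 28.58, 39.19, 103.65, 196.58, 325.86, 724.02.
Expected hip fractures = Σ (standard pop × age-specific rate ÷ 100000)
= 603000×28.58/100000 + 602900×39.19/100000 + 625200×103.65/100000 + 289100×196.58/100000 + 487600×325.86/100000 + 416500×724.02/100000
= 172.36 + 236.25 + 648.04 + 568.32 + 1588.91 + 3015.54 = 6229.42.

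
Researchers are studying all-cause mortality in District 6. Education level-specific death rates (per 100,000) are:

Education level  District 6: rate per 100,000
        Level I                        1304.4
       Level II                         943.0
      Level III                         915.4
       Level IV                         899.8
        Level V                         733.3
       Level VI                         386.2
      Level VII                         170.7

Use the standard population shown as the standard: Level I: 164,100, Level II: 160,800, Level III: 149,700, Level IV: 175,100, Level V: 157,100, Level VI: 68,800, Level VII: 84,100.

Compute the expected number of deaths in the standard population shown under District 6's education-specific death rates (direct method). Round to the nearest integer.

8164

Expected deaths = Σ (standard pop × education-specific rate ÷ 100,000)
= 164,100×1304.4/100,000 + 160,800×943.0/100,000 + 149,700×915.4/100,000 + 175,100×899.8/100,000 + 157,100×733.3/100,000 + 68,800×386.2/100,000 + 84,100×170.7/100,000
= 2140.52 + 1516.34 + 1370.35 + 1575.55 + 1152.01 + 265.71 + 143.56 = 8164.05.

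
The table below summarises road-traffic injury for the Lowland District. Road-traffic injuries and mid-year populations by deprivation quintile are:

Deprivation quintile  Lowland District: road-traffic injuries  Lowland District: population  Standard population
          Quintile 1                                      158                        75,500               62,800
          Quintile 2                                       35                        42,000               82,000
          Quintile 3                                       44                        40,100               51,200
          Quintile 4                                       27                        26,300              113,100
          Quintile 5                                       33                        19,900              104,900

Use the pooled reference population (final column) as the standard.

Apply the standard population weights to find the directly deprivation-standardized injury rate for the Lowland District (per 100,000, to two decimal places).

131.88

Deprivation-specific rates per 100,000 for the Lowland District: 209.27, 83.33, 109.73, 102.66, 165.83.
Standard total = 414,000; weights = 0.1517, 0.1981, 0.1237, 0.2732, 0.2534.
Standardized rate: 0.1517×209.27 + 0.1981×83.33 + 0.1237×109.73 + 0.2732×102.66 + 0.2534×165.83 = 131.8842 per 100,000.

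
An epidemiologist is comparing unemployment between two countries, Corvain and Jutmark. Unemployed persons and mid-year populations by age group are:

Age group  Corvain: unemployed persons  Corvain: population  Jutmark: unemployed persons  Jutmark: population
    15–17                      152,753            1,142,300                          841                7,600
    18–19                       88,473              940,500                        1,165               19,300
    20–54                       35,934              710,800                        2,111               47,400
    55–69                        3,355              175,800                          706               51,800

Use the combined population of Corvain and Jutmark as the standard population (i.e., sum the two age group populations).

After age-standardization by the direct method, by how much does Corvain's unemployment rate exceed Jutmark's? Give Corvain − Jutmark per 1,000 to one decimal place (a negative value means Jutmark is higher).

20.9

Age-specific rates per 1,000 for Corvain: 133.724, 94.070, 50.554, 19.084.
For Jutmark: 110.658, 60.363, 44.536, 13.629.
Combined standard total = 3,095,500; weights = 0.3715, 0.3101, 0.2449, 0.0735.
Corvain: 0.3715×133.724 + 0.3101×94.070 + 0.2449×50.554 + 0.0735×19.084 = 92.6286 per 1,000.
Jutmark: 0.3715×110.658 + 0.3101×60.363 + 0.2449×44.536 + 0.0735×13.629 = 71.7334 per 1,000.
Difference = 92.6286 − 71.7334 = 20.8951.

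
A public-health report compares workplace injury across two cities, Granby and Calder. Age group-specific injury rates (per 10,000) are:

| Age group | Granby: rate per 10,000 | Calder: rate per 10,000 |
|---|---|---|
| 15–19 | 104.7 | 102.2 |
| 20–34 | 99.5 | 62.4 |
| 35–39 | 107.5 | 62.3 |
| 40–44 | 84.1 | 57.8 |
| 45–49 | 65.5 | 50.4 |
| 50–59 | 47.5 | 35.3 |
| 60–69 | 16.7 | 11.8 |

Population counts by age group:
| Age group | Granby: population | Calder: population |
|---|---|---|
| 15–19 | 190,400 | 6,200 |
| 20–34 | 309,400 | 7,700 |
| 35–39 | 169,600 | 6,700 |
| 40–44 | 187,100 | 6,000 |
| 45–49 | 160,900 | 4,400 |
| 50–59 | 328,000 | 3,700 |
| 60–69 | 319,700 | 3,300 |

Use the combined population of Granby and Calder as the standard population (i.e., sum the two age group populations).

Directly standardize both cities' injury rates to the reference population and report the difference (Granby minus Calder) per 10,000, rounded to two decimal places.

19.63

Combined standard total = 1,703,100; weights = 0.1154, 0.1862, 0.1035, 0.1134, 0.0971, 0.1948, 0.1897.
Granby: 0.1154×104.7 + 0.1862×99.5 + 0.1035×107.5 + 0.1134×84.1 + 0.0971×65.5 + 0.1948×47.5 + 0.1897×16.7 = 70.0513 per 10,000.
Calder: 0.1154×102.2 + 0.1862×62.4 + 0.1035×62.3 + 0.1134×57.8 + 0.0971×50.4 + 0.1948×35.3 + 0.1897×11.8 = 50.4232 per 10,000.
Difference = 70.0513 − 50.4232 = 19.6281.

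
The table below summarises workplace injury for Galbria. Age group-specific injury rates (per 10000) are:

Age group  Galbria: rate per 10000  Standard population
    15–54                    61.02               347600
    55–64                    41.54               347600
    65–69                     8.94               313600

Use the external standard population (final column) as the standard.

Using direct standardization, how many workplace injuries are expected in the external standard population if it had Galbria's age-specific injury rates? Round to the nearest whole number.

3845

Expected workplace injuries = Σ (standard pop × age-specific rate ÷ 10000)
= 347600×61.02/10000 + 347600×41.54/10000 + 313600×8.94/10000
= 2121.06 + 1443.93 + 280.36 = 3845.34.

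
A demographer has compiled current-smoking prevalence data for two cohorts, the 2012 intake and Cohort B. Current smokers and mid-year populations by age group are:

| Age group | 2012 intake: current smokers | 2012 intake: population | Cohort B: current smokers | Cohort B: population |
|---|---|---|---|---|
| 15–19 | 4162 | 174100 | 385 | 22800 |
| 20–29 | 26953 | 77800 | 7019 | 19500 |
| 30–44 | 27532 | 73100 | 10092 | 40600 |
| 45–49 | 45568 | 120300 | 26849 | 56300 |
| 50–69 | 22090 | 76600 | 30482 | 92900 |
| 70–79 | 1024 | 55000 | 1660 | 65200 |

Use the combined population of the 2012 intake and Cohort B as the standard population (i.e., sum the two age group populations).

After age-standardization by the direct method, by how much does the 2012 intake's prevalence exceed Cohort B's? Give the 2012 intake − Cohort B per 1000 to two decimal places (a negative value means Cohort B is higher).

-11.73

Age-specific rates per 1000 for the 2012 intake: 23.906, 346.440, 376.635, 378.786, 288.381, 18.618.
For Cohort B: 16.886, 359.949, 248.571, 476.892, 328.116, 25.460.
Combined standard total = 874200; weights = 0.2252, 0.1113, 0.1301, 0.2020, 0.1939, 0.1375.
The 2012 intake: 0.2252×23.906 + 0.1113×346.440 + 0.1301×376.635 + 0.2020×378.786 + 0.1939×288.381 + 0.1375×18.618 = 227.9240 per 1000.
Cohort B: 0.2252×16.886 + 0.1113×359.949 + 0.1301×248.571 + 0.2020×476.892 + 0.1939×328.116 + 0.1375×25.460 = 239.6540 per 1000.
Difference = 227.9240 − 239.6540 = -11.7299.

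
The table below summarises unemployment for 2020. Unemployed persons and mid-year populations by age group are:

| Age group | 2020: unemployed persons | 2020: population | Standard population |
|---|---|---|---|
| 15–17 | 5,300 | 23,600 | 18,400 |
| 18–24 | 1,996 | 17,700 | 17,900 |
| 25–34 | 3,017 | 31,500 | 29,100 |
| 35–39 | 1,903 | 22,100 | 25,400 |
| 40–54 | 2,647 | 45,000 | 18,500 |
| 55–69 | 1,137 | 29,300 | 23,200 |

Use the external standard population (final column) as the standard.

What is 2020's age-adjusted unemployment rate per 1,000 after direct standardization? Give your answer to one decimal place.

99.0

Age-specific rates per 1,000 for 2020: 224.576, 112.768, 95.778, 86.109, 58.822, 38.805.
Standard total = 132,500; weights = 0.1389, 0.1351, 0.2196, 0.1917, 0.1396, 0.1751.
Standardized rate: 0.1389×224.576 + 0.1351×112.768 + 0.2196×95.778 + 0.1917×86.109 + 0.1396×58.822 + 0.1751×38.805 = 98.9702 per 1,000.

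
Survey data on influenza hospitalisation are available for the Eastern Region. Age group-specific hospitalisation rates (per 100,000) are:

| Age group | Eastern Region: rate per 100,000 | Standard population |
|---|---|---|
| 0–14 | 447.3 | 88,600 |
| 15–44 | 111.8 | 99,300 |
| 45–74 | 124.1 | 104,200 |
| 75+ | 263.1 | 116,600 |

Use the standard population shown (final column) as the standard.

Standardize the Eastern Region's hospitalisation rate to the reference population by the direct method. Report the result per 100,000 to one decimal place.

Standard total = 408,700; weights = 0.2168, 0.2430, 0.2550, 0.2853.
Standardized rate: 0.2168×447.3 + 0.2430×111.8 + 0.2550×124.1 + 0.2853×263.1 = 230.8324 per 100,000.

230.8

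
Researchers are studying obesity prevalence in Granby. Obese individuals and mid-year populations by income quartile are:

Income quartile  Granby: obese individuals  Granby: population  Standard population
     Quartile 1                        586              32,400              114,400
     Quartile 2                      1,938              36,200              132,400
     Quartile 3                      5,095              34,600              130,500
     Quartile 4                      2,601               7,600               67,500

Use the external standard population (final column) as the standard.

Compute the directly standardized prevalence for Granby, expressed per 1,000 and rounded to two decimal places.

115.73

Income-specific rates per 1,000 for Granby: 18.086, 53.536, 147.254, 342.237.
Standard total = 444,800; weights = 0.2572, 0.2977, 0.2934, 0.1518.
Standardized rate: 0.2572×18.086 + 0.2977×53.536 + 0.2934×147.254 + 0.1518×342.237 = 115.7260 per 1,000.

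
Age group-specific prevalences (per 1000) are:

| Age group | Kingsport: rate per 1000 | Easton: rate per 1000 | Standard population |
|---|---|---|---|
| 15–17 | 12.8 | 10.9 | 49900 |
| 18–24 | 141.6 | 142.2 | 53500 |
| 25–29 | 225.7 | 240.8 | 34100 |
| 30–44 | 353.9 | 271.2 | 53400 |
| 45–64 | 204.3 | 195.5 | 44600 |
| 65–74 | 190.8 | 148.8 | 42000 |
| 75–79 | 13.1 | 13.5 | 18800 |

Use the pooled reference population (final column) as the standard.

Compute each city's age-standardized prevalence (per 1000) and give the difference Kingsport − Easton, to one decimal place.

20.6

Standard total = 296300; weights = 0.1684, 0.1806, 0.1151, 0.1802, 0.1505, 0.1417, 0.0634.
Kingsport: 0.1684×12.8 + 0.1806×141.6 + 0.1151×225.7 + 0.1802×353.9 + 0.1505×204.3 + 0.1417×190.8 + 0.0634×13.1 = 176.1074 per 1000.
Easton: 0.1684×10.9 + 0.1806×142.2 + 0.1151×240.8 + 0.1802×271.2 + 0.1505×195.5 + 0.1417×148.8 + 0.0634×13.5 = 155.4764 per 1000.
Difference = 176.1074 − 155.4764 = 20.6309.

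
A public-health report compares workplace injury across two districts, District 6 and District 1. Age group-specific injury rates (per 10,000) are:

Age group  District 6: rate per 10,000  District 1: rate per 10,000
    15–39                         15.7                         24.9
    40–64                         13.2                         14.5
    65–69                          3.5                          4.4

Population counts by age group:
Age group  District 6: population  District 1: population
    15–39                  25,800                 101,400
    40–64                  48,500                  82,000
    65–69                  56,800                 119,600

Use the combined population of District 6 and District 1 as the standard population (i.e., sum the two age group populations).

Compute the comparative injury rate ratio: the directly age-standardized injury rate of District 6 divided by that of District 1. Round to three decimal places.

0.743

Combined standard total = 434,100; weights = 0.2930, 0.3006, 0.4064.
District 6: 0.2930×15.7 + 0.3006×13.2 + 0.4064×3.5 = 9.9909 per 10,000.
District 1: 0.2930×24.9 + 0.3006×14.5 + 0.4064×4.4 = 13.4432 per 10,000.
Ratio = 9.9909 ÷ 13.4432 = 0.74319.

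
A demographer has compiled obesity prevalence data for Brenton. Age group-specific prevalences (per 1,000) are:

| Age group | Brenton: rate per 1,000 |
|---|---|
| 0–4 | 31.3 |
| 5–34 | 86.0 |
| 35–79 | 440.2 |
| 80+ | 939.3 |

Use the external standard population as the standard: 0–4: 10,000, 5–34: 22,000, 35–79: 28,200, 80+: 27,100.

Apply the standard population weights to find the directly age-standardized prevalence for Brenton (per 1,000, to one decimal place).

459.0

Standard total = 87,300; weights = 0.1145, 0.2520, 0.3230, 0.3104.
Standardized rate: 0.1145×31.3 + 0.2520×86.0 + 0.3230×440.2 + 0.3104×939.3 = 459.0340 per 1,000.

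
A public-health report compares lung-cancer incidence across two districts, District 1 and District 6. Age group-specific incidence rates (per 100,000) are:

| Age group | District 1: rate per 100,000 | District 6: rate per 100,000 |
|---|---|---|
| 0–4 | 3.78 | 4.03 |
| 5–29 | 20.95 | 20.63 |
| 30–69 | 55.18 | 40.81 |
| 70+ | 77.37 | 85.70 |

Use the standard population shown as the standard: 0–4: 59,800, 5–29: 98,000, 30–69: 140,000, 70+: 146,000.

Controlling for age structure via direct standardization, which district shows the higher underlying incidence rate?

District 1

Standard total = 443,800; weights = 0.1347, 0.2208, 0.3155, 0.3290.
District 1: 0.1347×3.78 + 0.2208×20.95 + 0.3155×55.18 + 0.3290×77.37 = 47.9954 per 100,000.
District 6: 0.1347×4.03 + 0.2208×20.63 + 0.3155×40.81 + 0.3290×85.70 = 46.1657 per 100,000.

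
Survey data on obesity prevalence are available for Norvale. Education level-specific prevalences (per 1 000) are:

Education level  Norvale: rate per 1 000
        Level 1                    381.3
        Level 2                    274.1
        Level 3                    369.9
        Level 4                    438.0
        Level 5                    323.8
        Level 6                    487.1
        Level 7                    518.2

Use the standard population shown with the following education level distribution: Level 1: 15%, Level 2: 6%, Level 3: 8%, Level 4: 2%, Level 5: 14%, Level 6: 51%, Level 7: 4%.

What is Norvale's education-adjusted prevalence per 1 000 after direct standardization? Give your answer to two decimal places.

426.47

Standard weights: 0.15, 0.06, 0.08, 0.02, 0.14, 0.51, 0.04.
Standardized rate: 0.1500×381.3 + 0.0600×274.1 + 0.0800×369.9 + 0.0200×438.0 + 0.1400×323.8 + 0.5100×487.1 + 0.0400×518.2 = 426.4740 per 1 000.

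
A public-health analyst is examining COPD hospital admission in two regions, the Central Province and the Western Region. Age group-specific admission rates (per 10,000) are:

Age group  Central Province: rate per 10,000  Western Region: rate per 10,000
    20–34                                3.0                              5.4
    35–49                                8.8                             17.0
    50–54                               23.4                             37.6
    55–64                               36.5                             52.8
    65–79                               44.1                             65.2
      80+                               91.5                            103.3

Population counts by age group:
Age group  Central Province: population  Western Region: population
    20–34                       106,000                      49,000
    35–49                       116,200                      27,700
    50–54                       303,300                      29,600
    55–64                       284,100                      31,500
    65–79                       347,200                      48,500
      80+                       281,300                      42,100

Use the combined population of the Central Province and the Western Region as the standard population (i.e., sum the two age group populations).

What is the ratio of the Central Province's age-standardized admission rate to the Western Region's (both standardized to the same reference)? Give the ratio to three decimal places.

Combined standard total = 1,666,500; weights = 0.0930, 0.0863, 0.1998, 0.1894, 0.2374, 0.1941.
The Central Province: 0.0930×3.0 + 0.0863×8.8 + 0.1998×23.4 + 0.1894×36.5 + 0.2374×44.1 + 0.1941×91.5 = 40.8533 per 10,000.
The Western Region: 0.0930×5.4 + 0.0863×17.0 + 0.1998×37.6 + 0.1894×52.8 + 0.2374×65.2 + 0.1941×103.3 = 55.0080 per 10,000.
Ratio = 40.8533 ÷ 55.0080 = 0.74268.

0.743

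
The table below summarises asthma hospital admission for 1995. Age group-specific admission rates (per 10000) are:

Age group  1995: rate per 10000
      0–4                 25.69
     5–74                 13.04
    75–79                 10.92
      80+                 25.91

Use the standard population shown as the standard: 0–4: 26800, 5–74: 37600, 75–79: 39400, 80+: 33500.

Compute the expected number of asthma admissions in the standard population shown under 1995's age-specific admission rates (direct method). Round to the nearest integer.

248

Expected asthma admissions = Σ (standard pop × age-specific rate ÷ 10000)
= 26800×25.69/10000 + 37600×13.04/10000 + 39400×10.92/10000 + 33500×25.91/10000
= 68.85 + 49.03 + 43.02 + 86.80 = 247.70.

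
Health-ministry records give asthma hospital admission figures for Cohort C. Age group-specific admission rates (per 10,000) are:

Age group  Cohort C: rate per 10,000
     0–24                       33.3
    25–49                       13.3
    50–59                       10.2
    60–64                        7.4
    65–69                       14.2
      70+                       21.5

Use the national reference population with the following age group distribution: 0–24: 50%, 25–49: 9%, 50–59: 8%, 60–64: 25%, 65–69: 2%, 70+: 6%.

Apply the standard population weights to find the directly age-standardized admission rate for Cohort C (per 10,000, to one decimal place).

Standard weights: 0.50, 0.09, 0.08, 0.25, 0.02, 0.06.
Standardized rate: 0.5000×33.3 + 0.0900×13.3 + 0.0800×10.2 + 0.2500×7.4 + 0.0200×14.2 + 0.0600×21.5 = 22.0870 per 10,000.

22.1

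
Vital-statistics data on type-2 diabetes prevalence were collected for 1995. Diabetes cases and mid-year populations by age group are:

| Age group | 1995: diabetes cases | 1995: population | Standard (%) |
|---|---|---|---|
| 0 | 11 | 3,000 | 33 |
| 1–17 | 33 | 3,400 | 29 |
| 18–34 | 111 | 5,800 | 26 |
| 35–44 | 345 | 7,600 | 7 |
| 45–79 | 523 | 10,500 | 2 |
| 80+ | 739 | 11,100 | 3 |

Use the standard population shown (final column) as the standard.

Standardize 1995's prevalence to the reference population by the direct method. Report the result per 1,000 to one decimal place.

Age-specific rates per 1,000 for 1995: 3.667, 9.706, 19.138, 45.395, 49.810, 66.577.
Standard weights: 0.33, 0.29, 0.26, 0.07, 0.02, 0.03.
Standardized rate: 0.3300×3.667 + 0.2900×9.706 + 0.2600×19.138 + 0.0700×45.395 + 0.0200×49.810 + 0.0300×66.577 = 15.1717 per 1,000.

15.2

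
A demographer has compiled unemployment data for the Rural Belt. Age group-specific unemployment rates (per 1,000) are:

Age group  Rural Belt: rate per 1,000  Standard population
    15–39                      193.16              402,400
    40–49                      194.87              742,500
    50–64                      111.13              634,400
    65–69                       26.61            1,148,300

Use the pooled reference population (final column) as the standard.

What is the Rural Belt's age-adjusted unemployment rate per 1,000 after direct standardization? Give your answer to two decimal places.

Standard total = 2,927,600; weights = 0.1375, 0.2536, 0.2167, 0.3922.
Standardized rate: 0.1375×193.16 + 0.2536×194.87 + 0.2167×111.13 + 0.3922×26.61 = 110.4918 per 1,000.

110.49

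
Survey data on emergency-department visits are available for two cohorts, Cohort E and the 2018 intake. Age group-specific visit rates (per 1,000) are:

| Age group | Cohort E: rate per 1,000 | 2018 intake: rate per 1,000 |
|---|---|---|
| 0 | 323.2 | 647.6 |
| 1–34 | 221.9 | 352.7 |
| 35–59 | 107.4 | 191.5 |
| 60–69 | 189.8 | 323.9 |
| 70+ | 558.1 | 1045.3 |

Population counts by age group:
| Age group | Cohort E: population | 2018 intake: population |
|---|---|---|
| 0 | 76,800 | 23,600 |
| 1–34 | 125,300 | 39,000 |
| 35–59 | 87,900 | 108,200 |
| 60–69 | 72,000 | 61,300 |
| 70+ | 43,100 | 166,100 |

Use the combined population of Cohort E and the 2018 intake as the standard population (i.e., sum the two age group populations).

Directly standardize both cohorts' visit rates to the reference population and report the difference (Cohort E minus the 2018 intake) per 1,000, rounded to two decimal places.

-236.96

Combined standard total = 803,300; weights = 0.1250, 0.2045, 0.2441, 0.1659, 0.2604.
Cohort E: 0.1250×323.2 + 0.2045×221.9 + 0.2441×107.4 + 0.1659×189.8 + 0.2604×558.1 = 288.8379 per 1,000.
The 2018 intake: 0.1250×647.6 + 0.2045×352.7 + 0.2441×191.5 + 0.1659×323.9 + 0.2604×1045.3 = 525.7979 per 1,000.
Difference = 288.8379 − 525.7979 = -236.9600.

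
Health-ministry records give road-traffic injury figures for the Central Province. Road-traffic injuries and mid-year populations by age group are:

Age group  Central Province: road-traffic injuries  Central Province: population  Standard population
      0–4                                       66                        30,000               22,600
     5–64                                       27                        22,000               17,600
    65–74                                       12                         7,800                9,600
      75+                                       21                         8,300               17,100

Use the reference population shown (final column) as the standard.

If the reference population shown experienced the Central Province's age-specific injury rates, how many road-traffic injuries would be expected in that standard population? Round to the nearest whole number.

Age-specific rates per 100,000 for the Central Province: 220.00, 122.73, 153.85, 253.01.
Expected road-traffic injuries = Σ (standard pop × age-specific rate ÷ 100,000)
= 22,600×220.00/100,000 + 17,600×122.73/100,000 + 9,600×153.85/100,000 + 17,100×253.01/100,000
= 49.72 + 21.60 + 14.77 + 43.27 = 129.35.

129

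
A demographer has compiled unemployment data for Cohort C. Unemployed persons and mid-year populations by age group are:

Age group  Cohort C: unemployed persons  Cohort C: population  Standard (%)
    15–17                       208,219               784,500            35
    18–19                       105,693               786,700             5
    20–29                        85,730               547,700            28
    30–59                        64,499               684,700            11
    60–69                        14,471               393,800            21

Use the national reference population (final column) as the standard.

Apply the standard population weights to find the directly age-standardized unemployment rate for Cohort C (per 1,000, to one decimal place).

161.5

Age-specific rates per 1,000 for Cohort C: 265.416, 134.350, 156.527, 94.200, 36.747.
Standard weights: 0.35, 0.05, 0.28, 0.11, 0.21.
Standardized rate: 0.3500×265.416 + 0.0500×134.350 + 0.2800×156.527 + 0.1100×94.200 + 0.2100×36.747 = 161.5197 per 1,000.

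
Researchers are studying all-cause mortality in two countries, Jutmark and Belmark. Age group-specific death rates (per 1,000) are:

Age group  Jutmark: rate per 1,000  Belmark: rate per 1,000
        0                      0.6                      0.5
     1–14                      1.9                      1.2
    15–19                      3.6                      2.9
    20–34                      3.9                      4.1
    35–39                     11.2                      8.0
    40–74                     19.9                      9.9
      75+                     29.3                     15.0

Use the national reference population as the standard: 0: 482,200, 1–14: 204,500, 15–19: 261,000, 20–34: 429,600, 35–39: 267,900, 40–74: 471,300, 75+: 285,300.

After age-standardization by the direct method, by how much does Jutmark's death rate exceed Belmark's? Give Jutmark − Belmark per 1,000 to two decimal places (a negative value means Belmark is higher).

Standard total = 2,401,800; weights = 0.2008, 0.0851, 0.1087, 0.1789, 0.1115, 0.1962, 0.1188.
Jutmark: 0.2008×0.6 + 0.0851×1.9 + 0.1087×3.6 + 0.1789×3.9 + 0.1115×11.2 + 0.1962×19.9 + 0.1188×29.3 = 10.0056 per 1,000.
Belmark: 0.2008×0.5 + 0.0851×1.2 + 0.1087×2.9 + 0.1789×4.1 + 0.1115×8.0 + 0.1962×9.9 + 0.1188×15.0 = 5.8678 per 1,000.
Difference = 10.0056 − 5.8678 = 4.1378.

4.14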